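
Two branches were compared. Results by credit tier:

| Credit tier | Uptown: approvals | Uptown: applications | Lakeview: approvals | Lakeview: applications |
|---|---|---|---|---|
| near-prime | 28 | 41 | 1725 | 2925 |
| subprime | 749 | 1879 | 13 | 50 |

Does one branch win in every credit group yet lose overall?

Near-prime: Uptown 28/41 = 68.3%, Lakeview 1725/2925 = 59.0% → Uptown
Subprime: Uptown 749/1879 = 39.9%, Lakeview 13/50 = 26.0% → Uptown
Overall: Uptown 777/1920 = 40.5%, Lakeview 1738/2975 = 58.4% → Lakeview
Uptown wins each credit group but Lakeview wins overall — the comparison reverses. Uptown's applications skew toward subprime, which has a lower base rate.

Yes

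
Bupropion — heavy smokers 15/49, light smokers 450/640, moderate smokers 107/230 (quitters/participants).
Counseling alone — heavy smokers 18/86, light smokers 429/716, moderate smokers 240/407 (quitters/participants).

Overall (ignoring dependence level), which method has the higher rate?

Heavy smokers: bupropion 15/49 = 30.6%, counseling alone 18/86 = 20.9% → bupropion
Light smokers: bupropion 450/640 = 70.3%, counseling alone 429/716 = 59.9% → bupropion
Moderate smokers: bupropion 107/230 = 46.5%, counseling alone 240/407 = 59.0% → counseling alone
Overall: bupropion 572/919 = 62.2%, counseling alone 687/1209 = 56.8% → bupropion
(Neither sweeps every dependence group, but bupropion has the higher pooled rate.)

bupropion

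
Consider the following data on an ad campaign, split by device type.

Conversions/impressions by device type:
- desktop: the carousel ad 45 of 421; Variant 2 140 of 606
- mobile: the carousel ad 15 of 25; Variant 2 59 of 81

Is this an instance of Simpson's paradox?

No

Desktop: the carousel ad 45/421 = 10.7%, Variant 2 140/606 = 23.1% → Variant 2
Mobile: the carousel ad 15/25 = 60.0%, Variant 2 59/81 = 72.8% → Variant 2
Overall: the carousel ad 60/446 = 13.5%, Variant 2 199/687 = 29.0% → Variant 2
Variant 2 wins overall and in every device group — no reversal.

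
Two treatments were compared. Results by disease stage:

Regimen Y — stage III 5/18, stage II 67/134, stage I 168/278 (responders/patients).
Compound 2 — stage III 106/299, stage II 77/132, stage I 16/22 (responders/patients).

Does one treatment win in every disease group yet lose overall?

Yes

Stage III: Regimen Y 5/18 = 27.8%, Compound 2 106/299 = 35.5% → Compound 2
Stage II: Regimen Y 67/134 = 50.0%, Compound 2 77/132 = 58.3% → Compound 2
Stage I: Regimen Y 168/278 = 60.4%, Compound 2 16/22 = 72.7% → Compound 2
Overall: Regimen Y 240/430 = 55.8%, Compound 2 199/453 = 43.9% → Regimen Y
Compound 2 wins each disease group but Regimen Y wins overall — the comparison reverses. Compound 2's patients skew toward stage III, which has a lower base rate.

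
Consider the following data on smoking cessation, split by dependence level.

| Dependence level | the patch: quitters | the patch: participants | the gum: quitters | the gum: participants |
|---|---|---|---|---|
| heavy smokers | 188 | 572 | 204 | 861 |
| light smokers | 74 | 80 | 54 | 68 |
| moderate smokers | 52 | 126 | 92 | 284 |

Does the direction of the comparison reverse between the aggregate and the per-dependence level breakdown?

Heavy smokers: the patch 188/572 = 32.9%, the gum 204/861 = 23.7% → the patch
Light smokers: the patch 74/80 = 92.5%, the gum 54/68 = 79.4% → the patch
Moderate smokers: the patch 52/126 = 41.3%, the gum 92/284 = 32.4% → the patch
Overall: the patch 314/778 = 40.4%, the gum 350/1213 = 28.9% → the patch
The patch wins overall and in every dependence group — no reversal.

No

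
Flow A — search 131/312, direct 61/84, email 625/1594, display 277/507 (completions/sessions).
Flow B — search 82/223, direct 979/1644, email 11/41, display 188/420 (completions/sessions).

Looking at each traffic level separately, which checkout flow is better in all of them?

Search: Flow A 131/312 = 42.0%, Flow B 82/223 = 36.8% → Flow A
Direct: Flow A 61/84 = 72.6%, Flow B 979/1644 = 59.5% → Flow A
Email: Flow A 625/1594 = 39.2%, Flow B 11/41 = 26.8% → Flow A
Display: Flow A 277/507 = 54.6%, Flow B 188/420 = 44.8% → Flow A
Flow A has the higher rate in all 4 groups.

Flow A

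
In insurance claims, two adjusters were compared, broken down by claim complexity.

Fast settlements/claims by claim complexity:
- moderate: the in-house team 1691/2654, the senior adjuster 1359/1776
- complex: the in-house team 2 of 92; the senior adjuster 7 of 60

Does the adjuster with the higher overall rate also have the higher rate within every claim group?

Yes

Moderate: the in-house team 1691/2654 = 63.7%, the senior adjuster 1359/1776 = 76.5% → the senior adjuster
Complex: the in-house team 2/92 = 2.2%, the senior adjuster 7/60 = 11.7% → the senior adjuster
Overall: the in-house team 1693/2746 = 61.7%, the senior adjuster 1366/1836 = 74.4% → the senior adjuster
The senior adjuster wins overall and in every claim group — no reversal.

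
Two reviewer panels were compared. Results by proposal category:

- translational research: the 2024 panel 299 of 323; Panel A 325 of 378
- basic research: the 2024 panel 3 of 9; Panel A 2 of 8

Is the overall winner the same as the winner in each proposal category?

Yes

Translational research: the 2024 panel 299/323 = 92.6%, Panel A 325/378 = 86.0% → the 2024 panel
Basic research: the 2024 panel 3/9 = 33.3%, Panel A 2/8 = 25.0% → the 2024 panel
Overall: the 2024 panel 302/332 = 91.0%, Panel A 327/386 = 84.7% → the 2024 panel
The 2024 panel wins overall and in every proposal group — no reversal.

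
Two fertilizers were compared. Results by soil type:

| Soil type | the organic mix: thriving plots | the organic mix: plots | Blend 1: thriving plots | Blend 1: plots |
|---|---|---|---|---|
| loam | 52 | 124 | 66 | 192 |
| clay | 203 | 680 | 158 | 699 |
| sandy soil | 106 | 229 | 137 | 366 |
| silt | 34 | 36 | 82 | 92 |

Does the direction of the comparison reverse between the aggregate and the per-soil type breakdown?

Loam: the organic mix 52/124 = 41.9%, Blend 1 66/192 = 34.4% → the organic mix
Clay: the organic mix 203/680 = 29.9%, Blend 1 158/699 = 22.6% → the organic mix
Sandy soil: the organic mix 106/229 = 46.3%, Blend 1 137/366 = 37.4% → the organic mix
Silt: the organic mix 34/36 = 94.4%, Blend 1 82/92 = 89.1% → the organic mix
Overall: the organic mix 395/1069 = 37.0%, Blend 1 443/1349 = 32.8% → the organic mix
The organic mix wins overall and in every soil group — no reversal.

No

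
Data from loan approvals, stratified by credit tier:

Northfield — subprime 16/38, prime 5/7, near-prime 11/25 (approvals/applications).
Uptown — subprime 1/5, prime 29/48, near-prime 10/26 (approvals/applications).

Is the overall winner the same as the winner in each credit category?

No

Subprime: Northfield 16/38 = 42.1%, Uptown 1/5 = 20.0% → Northfield
Prime: Northfield 5/7 = 71.4%, Uptown 29/48 = 60.4% → Northfield
Near-prime: Northfield 11/25 = 44.0%, Uptown 10/26 = 38.5% → Northfield
Overall: Northfield 32/70 = 45.7%, Uptown 40/79 = 50.6% → Uptown
Northfield wins each credit group but Uptown wins overall — the comparison reverses. Northfield's applications skew toward subprime, which has a lower base rate.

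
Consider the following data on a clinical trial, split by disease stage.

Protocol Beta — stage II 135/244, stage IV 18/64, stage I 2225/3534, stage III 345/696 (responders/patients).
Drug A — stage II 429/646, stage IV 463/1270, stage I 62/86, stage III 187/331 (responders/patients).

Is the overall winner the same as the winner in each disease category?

No

Stage II: Protocol Beta 135/244 = 55.3%, Drug A 429/646 = 66.4% → Drug A
Stage IV: Protocol Beta 18/64 = 28.1%, Drug A 463/1270 = 36.5% → Drug A
Stage I: Protocol Beta 2225/3534 = 63.0%, Drug A 62/86 = 72.1% → Drug A
Stage III: Protocol Beta 345/696 = 49.6%, Drug A 187/331 = 56.5% → Drug A
Overall: Protocol Beta 2723/4538 = 60.0%, Drug A 1141/2333 = 48.9% → Protocol Beta
Drug A wins each disease group but Protocol Beta wins overall — the comparison reverses. Drug A's patients skew toward stage IV, which has a lower base rate.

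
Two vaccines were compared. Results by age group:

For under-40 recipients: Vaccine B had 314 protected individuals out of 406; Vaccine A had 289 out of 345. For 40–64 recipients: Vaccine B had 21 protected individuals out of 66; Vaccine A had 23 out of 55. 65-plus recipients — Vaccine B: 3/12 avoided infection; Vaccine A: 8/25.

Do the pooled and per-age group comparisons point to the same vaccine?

Yes

Under-40: Vaccine B 314/406 = 77.3%, Vaccine A 289/345 = 83.8% → Vaccine A
40–64: Vaccine B 21/66 = 31.8%, Vaccine A 23/55 = 41.8% → Vaccine A
65-plus: Vaccine B 3/12 = 25.0%, Vaccine A 8/25 = 32.0% → Vaccine A
Overall: Vaccine B 338/484 = 69.8%, Vaccine A 320/425 = 75.3% → Vaccine A
Vaccine A wins overall and in every age group — no reversal.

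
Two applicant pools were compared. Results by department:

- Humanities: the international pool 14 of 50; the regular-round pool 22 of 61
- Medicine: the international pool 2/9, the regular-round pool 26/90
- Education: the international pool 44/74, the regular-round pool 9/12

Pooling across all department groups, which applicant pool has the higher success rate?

Humanities: the international pool 14/50 = 28.0%, the regular-round pool 22/61 = 36.1% → the regular-round pool
Medicine: the international pool 2/9 = 22.2%, the regular-round pool 26/90 = 28.9% → the regular-round pool
Education: the international pool 44/74 = 59.5%, the regular-round pool 9/12 = 75.0% → the regular-round pool
Overall: the international pool 60/133 = 45.1%, the regular-round pool 57/163 = 35.0% → the international pool
(The regular-round pool wins every department group but the international pool wins overall — the regular-round pool's applicants skew toward the low-rate Medicine group.)

the international pool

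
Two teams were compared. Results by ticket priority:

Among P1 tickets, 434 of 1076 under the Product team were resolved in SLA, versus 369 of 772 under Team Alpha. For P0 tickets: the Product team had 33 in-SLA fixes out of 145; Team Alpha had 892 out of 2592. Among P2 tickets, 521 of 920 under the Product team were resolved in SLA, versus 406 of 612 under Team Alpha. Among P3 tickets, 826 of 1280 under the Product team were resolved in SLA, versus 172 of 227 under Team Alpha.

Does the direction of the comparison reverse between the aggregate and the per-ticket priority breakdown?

P1: the Product team 434/1076 = 40.3%, Team Alpha 369/772 = 47.8% → Team Alpha
P0: the Product team 33/145 = 22.8%, Team Alpha 892/2592 = 34.4% → Team Alpha
P2: the Product team 521/920 = 56.6%, Team Alpha 406/612 = 66.3% → Team Alpha
P3: the Product team 826/1280 = 64.5%, Team Alpha 172/227 = 75.8% → Team Alpha
Overall: the Product team 1814/3421 = 53.0%, Team Alpha 1839/4203 = 43.8% → the Product team
Team Alpha wins each ticket group but the Product team wins overall — the comparison reverses. Team Alpha's tickets skew toward P0, which has a lower base rate.

Yes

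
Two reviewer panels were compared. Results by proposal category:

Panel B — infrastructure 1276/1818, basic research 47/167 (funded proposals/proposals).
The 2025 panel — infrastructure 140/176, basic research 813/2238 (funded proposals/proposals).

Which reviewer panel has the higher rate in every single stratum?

Infrastructure: Panel B 1276/1818 = 70.2%, the 2025 panel 140/176 = 79.5% → the 2025 panel
Basic research: Panel B 47/167 = 28.1%, the 2025 panel 813/2238 = 36.3% → the 2025 panel
The 2025 panel has the higher rate in both groups.

the 2025 panel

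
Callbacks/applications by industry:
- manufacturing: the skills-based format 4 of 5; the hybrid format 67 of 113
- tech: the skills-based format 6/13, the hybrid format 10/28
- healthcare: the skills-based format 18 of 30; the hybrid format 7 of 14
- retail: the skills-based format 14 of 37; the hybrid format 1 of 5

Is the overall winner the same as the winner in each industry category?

No

Manufacturing: the skills-based format 4/5 = 80.0%, the hybrid format 67/113 = 59.3% → the skills-based format
Tech: the skills-based format 6/13 = 46.2%, the hybrid format 10/28 = 35.7% → the skills-based format
Healthcare: the skills-based format 18/30 = 60.0%, the hybrid format 7/14 = 50.0% → the skills-based format
Retail: the skills-based format 14/37 = 37.8%, the hybrid format 1/5 = 20.0% → the skills-based format
Overall: the skills-based format 42/85 = 49.4%, the hybrid format 85/160 = 53.1% → the hybrid format
The skills-based format wins each industry group but the hybrid format wins overall — the comparison reverses. The skills-based format's applications skew toward retail, which has a lower base rate.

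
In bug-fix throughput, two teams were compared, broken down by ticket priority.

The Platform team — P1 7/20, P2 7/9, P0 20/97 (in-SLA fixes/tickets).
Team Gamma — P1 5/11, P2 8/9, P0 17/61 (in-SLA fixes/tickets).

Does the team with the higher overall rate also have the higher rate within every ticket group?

Yes

P1: the Platform team 7/20 = 35.0%, Team Gamma 5/11 = 45.5% → Team Gamma
P2: the Platform team 7/9 = 77.8%, Team Gamma 8/9 = 88.9% → Team Gamma
P0: the Platform team 20/97 = 20.6%, Team Gamma 17/61 = 27.9% → Team Gamma
Overall: the Platform team 34/126 = 27.0%, Team Gamma 30/81 = 37.0% → Team Gamma
Team Gamma wins overall and in every ticket group — no reversal.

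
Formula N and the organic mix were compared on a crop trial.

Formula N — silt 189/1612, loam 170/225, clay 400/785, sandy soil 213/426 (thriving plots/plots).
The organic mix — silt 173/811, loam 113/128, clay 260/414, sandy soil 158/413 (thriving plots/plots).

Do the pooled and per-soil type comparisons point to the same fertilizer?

Silt: Formula N 189/1612 = 11.7%, the organic mix 173/811 = 21.3% → the organic mix
Loam: Formula N 170/225 = 75.6%, the organic mix 113/128 = 88.3% → the organic mix
Clay: Formula N 400/785 = 51.0%, the organic mix 260/414 = 62.8% → the organic mix
Sandy soil: Formula N 213/426 = 50.0%, the organic mix 158/413 = 38.3% → Formula N
Overall: Formula N 972/3048 = 31.9%, the organic mix 704/1766 = 39.9% → the organic mix
Neither sweeps: Formula N wins 1 of 4 groups, the organic mix wins 3. The organic mix wins overall but not every group — no Simpson reversal.

No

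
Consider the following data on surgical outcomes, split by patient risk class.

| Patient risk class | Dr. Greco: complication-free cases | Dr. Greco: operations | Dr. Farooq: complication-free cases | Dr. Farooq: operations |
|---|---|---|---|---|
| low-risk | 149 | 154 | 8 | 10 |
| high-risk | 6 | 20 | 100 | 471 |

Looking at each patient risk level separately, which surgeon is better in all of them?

Dr. Greco

Low-risk: Dr. Greco 149/154 = 96.8%, Dr. Farooq 8/10 = 80.0% → Dr. Greco
High-risk: Dr. Greco 6/20 = 30.0%, Dr. Farooq 100/471 = 21.2% → Dr. Greco
Dr. Greco has the higher rate in both groups.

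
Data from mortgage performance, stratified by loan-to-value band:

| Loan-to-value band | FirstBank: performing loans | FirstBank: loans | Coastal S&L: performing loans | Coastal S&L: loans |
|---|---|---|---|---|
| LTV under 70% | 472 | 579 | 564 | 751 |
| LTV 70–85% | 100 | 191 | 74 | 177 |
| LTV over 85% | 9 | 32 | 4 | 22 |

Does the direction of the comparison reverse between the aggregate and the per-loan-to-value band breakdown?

LTV under 70%: FirstBank 472/579 = 81.5%, Coastal S&L 564/751 = 75.1% → FirstBank
LTV 70–85%: FirstBank 100/191 = 52.4%, Coastal S&L 74/177 = 41.8% → FirstBank
LTV over 85%: FirstBank 9/32 = 28.1%, Coastal S&L 4/22 = 18.2% → FirstBank
Overall: FirstBank 581/802 = 72.4%, Coastal S&L 642/950 = 67.6% → FirstBank
FirstBank wins overall and in every loan-to-value group — no reversal.

No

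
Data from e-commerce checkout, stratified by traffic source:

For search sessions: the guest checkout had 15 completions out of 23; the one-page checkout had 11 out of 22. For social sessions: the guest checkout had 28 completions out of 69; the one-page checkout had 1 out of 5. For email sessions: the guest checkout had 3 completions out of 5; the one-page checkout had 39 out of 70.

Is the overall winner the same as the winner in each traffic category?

No

Search: the guest checkout 15/23 = 65.2%, the one-page checkout 11/22 = 50.0% → the guest checkout
Social: the guest checkout 28/69 = 40.6%, the one-page checkout 1/5 = 20.0% → the guest checkout
Email: the guest checkout 3/5 = 60.0%, the one-page checkout 39/70 = 55.7% → the guest checkout
Overall: the guest checkout 46/97 = 47.4%, the one-page checkout 51/97 = 52.6% → the one-page checkout
The guest checkout wins each traffic group but the one-page checkout wins overall — the comparison reverses. The guest checkout's sessions skew toward social, which has a lower base rate.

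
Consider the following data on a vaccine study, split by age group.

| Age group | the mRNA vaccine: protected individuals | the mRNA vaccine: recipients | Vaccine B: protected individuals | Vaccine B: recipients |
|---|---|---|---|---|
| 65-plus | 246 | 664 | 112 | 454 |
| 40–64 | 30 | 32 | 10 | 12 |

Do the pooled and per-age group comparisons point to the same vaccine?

Yes

65-plus: the mRNA vaccine 246/664 = 37.0%, Vaccine B 112/454 = 24.7% → the mRNA vaccine
40–64: the mRNA vaccine 30/32 = 93.8%, Vaccine B 10/12 = 83.3% → the mRNA vaccine
Overall: the mRNA vaccine 276/696 = 39.7%, Vaccine B 122/466 = 26.2% → the mRNA vaccine
The mRNA vaccine wins overall and in every age group — no reversal.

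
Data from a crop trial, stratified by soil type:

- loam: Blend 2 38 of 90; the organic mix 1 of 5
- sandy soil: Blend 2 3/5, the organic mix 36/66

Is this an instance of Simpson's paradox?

Yes

Loam: Blend 2 38/90 = 42.2%, the organic mix 1/5 = 20.0% → Blend 2
Sandy soil: Blend 2 3/5 = 60.0%, the organic mix 36/66 = 54.5% → Blend 2
Overall: Blend 2 41/95 = 43.2%, the organic mix 37/71 = 52.1% → the organic mix
Blend 2 wins each soil group but the organic mix wins overall — the comparison reverses. Blend 2's plots skew toward loam, which has a lower base rate.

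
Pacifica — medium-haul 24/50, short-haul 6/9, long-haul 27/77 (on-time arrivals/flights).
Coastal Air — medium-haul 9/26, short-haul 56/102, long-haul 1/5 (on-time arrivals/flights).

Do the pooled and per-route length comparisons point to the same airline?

No

Medium-haul: Pacifica 24/50 = 48.0%, Coastal Air 9/26 = 34.6% → Pacifica
Short-haul: Pacifica 6/9 = 66.7%, Coastal Air 56/102 = 54.9% → Pacifica
Long-haul: Pacifica 27/77 = 35.1%, Coastal Air 1/5 = 20.0% → Pacifica
Overall: Pacifica 57/136 = 41.9%, Coastal Air 66/133 = 49.6% → Coastal Air
Pacifica wins each route group but Coastal Air wins overall — the comparison reverses. Pacifica's flights skew toward long-haul, which has a lower base rate.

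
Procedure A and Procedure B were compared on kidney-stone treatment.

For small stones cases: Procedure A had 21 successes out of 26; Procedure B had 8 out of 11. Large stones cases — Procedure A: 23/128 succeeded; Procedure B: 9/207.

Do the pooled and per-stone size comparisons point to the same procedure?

Yes

Small stones: Procedure A 21/26 = 80.8%, Procedure B 8/11 = 72.7% → Procedure A
Large stones: Procedure A 23/128 = 18.0%, Procedure B 9/207 = 4.3% → Procedure A
Overall: Procedure A 44/154 = 28.6%, Procedure B 17/218 = 7.8% → Procedure A
Procedure A wins overall and in every stone group — no reversal.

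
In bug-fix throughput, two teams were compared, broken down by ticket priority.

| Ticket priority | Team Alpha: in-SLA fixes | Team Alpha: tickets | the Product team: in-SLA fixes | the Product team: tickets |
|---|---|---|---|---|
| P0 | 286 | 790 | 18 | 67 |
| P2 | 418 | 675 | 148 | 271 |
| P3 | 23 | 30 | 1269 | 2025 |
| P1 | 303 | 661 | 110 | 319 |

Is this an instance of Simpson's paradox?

Yes

P0: Team Alpha 286/790 = 36.2%, the Product team 18/67 = 26.9% → Team Alpha
P2: Team Alpha 418/675 = 61.9%, the Product team 148/271 = 54.6% → Team Alpha
P3: Team Alpha 23/30 = 76.7%, the Product team 1269/2025 = 62.7% → Team Alpha
P1: Team Alpha 303/661 = 45.8%, the Product team 110/319 = 34.5% → Team Alpha
Overall: Team Alpha 1030/2156 = 47.8%, the Product team 1545/2682 = 57.6% → the Product team
Team Alpha wins each ticket group but the Product team wins overall — the comparison reverses. Team Alpha's tickets skew toward P0, which has a lower base rate.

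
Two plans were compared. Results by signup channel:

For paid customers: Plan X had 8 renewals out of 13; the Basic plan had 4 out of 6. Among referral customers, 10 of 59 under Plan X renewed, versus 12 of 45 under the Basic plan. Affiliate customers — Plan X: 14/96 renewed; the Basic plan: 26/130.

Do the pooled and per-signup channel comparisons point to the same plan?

Paid: Plan X 8/13 = 61.5%, the Basic plan 4/6 = 66.7% → the Basic plan
Referral: Plan X 10/59 = 16.9%, the Basic plan 12/45 = 26.7% → the Basic plan
Affiliate: Plan X 14/96 = 14.6%, the Basic plan 26/130 = 20.0% → the Basic plan
Overall: Plan X 32/168 = 19.0%, the Basic plan 42/181 = 23.2% → the Basic plan
The Basic plan wins overall and in every signup group — no reversal.

Yes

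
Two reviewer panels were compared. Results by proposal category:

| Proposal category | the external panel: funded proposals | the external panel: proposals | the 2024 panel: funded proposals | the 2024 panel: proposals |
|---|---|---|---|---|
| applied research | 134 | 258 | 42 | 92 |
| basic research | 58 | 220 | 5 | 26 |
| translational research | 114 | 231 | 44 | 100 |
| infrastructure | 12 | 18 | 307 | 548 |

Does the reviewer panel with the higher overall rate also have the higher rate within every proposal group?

No

Applied research: the external panel 134/258 = 51.9%, the 2024 panel 42/92 = 45.7% → the external panel
Basic research: the external panel 58/220 = 26.4%, the 2024 panel 5/26 = 19.2% → the external panel
Translational research: the external panel 114/231 = 49.4%, the 2024 panel 44/100 = 44.0% → the external panel
Infrastructure: the external panel 12/18 = 66.7%, the 2024 panel 307/548 = 56.0% → the external panel
Overall: the external panel 318/727 = 43.7%, the 2024 panel 398/766 = 52.0% → the 2024 panel
The external panel wins each proposal group but the 2024 panel wins overall — the comparison reverses. The external panel's proposals skew toward basic research, which has a lower base rate.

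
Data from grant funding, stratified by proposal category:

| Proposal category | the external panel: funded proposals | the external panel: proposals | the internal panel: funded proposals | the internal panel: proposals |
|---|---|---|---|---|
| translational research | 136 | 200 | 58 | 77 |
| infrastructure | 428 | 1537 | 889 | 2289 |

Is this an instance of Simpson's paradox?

No

Translational research: the external panel 136/200 = 68.0%, the internal panel 58/77 = 75.3% → the internal panel
Infrastructure: the external panel 428/1537 = 27.8%, the internal panel 889/2289 = 38.8% → the internal panel
Overall: the external panel 564/1737 = 32.5%, the internal panel 947/2366 = 40.0% → the internal panel
The internal panel wins overall and in every proposal group — no reversal.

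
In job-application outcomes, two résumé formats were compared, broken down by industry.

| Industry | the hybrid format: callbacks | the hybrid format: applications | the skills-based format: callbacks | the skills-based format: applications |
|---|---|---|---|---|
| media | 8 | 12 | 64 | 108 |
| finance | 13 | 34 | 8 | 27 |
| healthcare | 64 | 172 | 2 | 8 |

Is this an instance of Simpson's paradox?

Media: the hybrid format 8/12 = 66.7%, the skills-based format 64/108 = 59.3% → the hybrid format
Finance: the hybrid format 13/34 = 38.2%, the skills-based format 8/27 = 29.6% → the hybrid format
Healthcare: the hybrid format 64/172 = 37.2%, the skills-based format 2/8 = 25.0% → the hybrid format
Overall: the hybrid format 85/218 = 39.0%, the skills-based format 74/143 = 51.7% → the skills-based format
The hybrid format wins each industry group but the skills-based format wins overall — the comparison reverses. The hybrid format's applications skew toward healthcare, which has a lower base rate.

Yes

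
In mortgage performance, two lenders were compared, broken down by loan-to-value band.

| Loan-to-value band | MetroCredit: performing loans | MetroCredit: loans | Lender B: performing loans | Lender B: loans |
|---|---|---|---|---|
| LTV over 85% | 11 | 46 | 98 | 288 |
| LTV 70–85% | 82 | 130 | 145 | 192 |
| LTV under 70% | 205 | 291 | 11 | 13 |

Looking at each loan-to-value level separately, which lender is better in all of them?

Lender B

LTV over 85%: MetroCredit 11/46 = 23.9%, Lender B 98/288 = 34.0% → Lender B
LTV 70–85%: MetroCredit 82/130 = 63.1%, Lender B 145/192 = 75.5% → Lender B
LTV under 70%: MetroCredit 205/291 = 70.4%, Lender B 11/13 = 84.6% → Lender B
Lender B has the higher rate in all 3 groups.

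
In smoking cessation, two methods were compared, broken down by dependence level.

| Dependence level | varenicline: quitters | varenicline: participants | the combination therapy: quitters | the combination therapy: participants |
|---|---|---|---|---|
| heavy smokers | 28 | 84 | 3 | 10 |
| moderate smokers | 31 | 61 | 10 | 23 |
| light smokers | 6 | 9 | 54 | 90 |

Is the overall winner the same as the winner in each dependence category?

No

Heavy smokers: varenicline 28/84 = 33.3%, the combination therapy 3/10 = 30.0% → varenicline
Moderate smokers: varenicline 31/61 = 50.8%, the combination therapy 10/23 = 43.5% → varenicline
Light smokers: varenicline 6/9 = 66.7%, the combination therapy 54/90 = 60.0% → varenicline
Overall: varenicline 65/154 = 42.2%, the combination therapy 67/123 = 54.5% → the combination therapy
Varenicline wins each dependence group but the combination therapy wins overall — the comparison reverses. Varenicline's participants skew toward heavy smokers, which has a lower base rate.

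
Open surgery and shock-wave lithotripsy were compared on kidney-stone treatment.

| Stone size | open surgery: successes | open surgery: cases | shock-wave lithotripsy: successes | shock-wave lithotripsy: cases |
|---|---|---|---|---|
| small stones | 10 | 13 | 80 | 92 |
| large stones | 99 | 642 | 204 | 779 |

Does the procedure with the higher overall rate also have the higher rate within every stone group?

Small stones: open surgery 10/13 = 76.9%, shock-wave lithotripsy 80/92 = 87.0% → shock-wave lithotripsy
Large stones: open surgery 99/642 = 15.4%, shock-wave lithotripsy 204/779 = 26.2% → shock-wave lithotripsy
Overall: open surgery 109/655 = 16.6%, shock-wave lithotripsy 284/871 = 32.6% → shock-wave lithotripsy
Shock-wave lithotripsy wins overall and in every stone group — no reversal.

Yes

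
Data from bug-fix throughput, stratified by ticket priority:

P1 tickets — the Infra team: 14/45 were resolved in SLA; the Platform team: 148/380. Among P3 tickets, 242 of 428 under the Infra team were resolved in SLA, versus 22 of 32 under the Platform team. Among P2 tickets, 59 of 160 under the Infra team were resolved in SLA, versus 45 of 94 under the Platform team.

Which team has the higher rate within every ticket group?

the Platform team

P1: the Infra team 14/45 = 31.1%, the Platform team 148/380 = 38.9% → the Platform team
P3: the Infra team 242/428 = 56.5%, the Platform team 22/32 = 68.8% → the Platform team
P2: the Infra team 59/160 = 36.9%, the Platform team 45/94 = 47.9% → the Platform team
The Platform team has the higher rate in all 3 groups.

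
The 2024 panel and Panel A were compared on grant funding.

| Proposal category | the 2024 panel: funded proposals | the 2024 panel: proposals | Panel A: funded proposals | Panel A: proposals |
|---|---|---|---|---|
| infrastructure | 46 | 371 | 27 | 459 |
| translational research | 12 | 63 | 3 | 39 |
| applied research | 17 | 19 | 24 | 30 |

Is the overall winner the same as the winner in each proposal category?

Yes

Infrastructure: the 2024 panel 46/371 = 12.4%, Panel A 27/459 = 5.9% → the 2024 panel
Translational research: the 2024 panel 12/63 = 19.0%, Panel A 3/39 = 7.7% → the 2024 panel
Applied research: the 2024 panel 17/19 = 89.5%, Panel A 24/30 = 80.0% → the 2024 panel
Overall: the 2024 panel 75/453 = 16.6%, Panel A 54/528 = 10.2% → the 2024 panel
The 2024 panel wins overall and in every proposal group — no reversal.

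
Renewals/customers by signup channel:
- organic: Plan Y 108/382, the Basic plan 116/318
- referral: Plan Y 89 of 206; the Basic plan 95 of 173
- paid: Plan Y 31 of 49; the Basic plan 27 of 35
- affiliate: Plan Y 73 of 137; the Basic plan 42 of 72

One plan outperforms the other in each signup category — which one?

the Basic plan

Organic: Plan Y 108/382 = 28.3%, the Basic plan 116/318 = 36.5% → the Basic plan
Referral: Plan Y 89/206 = 43.2%, the Basic plan 95/173 = 54.9% → the Basic plan
Paid: Plan Y 31/49 = 63.3%, the Basic plan 27/35 = 77.1% → the Basic plan
Affiliate: Plan Y 73/137 = 53.3%, the Basic plan 42/72 = 58.3% → the Basic plan
The Basic plan has the higher rate in all 4 groups.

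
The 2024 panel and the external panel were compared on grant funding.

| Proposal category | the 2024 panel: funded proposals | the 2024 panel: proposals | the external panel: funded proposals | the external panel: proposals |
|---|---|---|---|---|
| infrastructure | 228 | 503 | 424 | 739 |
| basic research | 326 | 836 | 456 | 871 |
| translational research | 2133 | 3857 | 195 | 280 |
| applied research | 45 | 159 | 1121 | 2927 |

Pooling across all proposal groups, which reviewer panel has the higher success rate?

the 2024 panel

Infrastructure: the 2024 panel 228/503 = 45.3%, the external panel 424/739 = 57.4% → the external panel
Basic research: the 2024 panel 326/836 = 39.0%, the external panel 456/871 = 52.4% → the external panel
Translational research: the 2024 panel 2133/3857 = 55.3%, the external panel 195/280 = 69.6% → the external panel
Applied research: the 2024 panel 45/159 = 28.3%, the external panel 1121/2927 = 38.3% → the external panel
Overall: the 2024 panel 2732/5355 = 51.0%, the external panel 2196/4817 = 45.6% → the 2024 panel
(The external panel wins every proposal group but the 2024 panel wins overall — the external panel's proposals skew toward the low-rate applied research group.)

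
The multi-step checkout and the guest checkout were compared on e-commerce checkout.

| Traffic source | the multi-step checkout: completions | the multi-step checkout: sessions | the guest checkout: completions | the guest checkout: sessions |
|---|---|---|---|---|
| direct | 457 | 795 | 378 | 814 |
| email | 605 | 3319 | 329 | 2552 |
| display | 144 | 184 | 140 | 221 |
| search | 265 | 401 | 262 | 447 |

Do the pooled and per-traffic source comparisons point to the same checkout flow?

Yes

Direct: the multi-step checkout 457/795 = 57.5%, the guest checkout 378/814 = 46.4% → the multi-step checkout
Email: the multi-step checkout 605/3319 = 18.2%, the guest checkout 329/2552 = 12.9% → the multi-step checkout
Display: the multi-step checkout 144/184 = 78.3%, the guest checkout 140/221 = 63.3% → the multi-step checkout
Search: the multi-step checkout 265/401 = 66.1%, the guest checkout 262/447 = 58.6% → the multi-step checkout
Overall: the multi-step checkout 1471/4699 = 31.3%, the guest checkout 1109/4034 = 27.5% → the multi-step checkout
The multi-step checkout wins overall and in every traffic group — no reversal.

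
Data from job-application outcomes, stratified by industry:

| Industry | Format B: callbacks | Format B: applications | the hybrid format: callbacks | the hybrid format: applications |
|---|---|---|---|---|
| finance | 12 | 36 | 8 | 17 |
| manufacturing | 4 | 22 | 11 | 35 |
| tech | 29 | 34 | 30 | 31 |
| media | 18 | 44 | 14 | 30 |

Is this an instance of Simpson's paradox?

No

Finance: Format B 12/36 = 33.3%, the hybrid format 8/17 = 47.1% → the hybrid format
Manufacturing: Format B 4/22 = 18.2%, the hybrid format 11/35 = 31.4% → the hybrid format
Tech: Format B 29/34 = 85.3%, the hybrid format 30/31 = 96.8% → the hybrid format
Media: Format B 18/44 = 40.9%, the hybrid format 14/30 = 46.7% → the hybrid format
Overall: Format B 63/136 = 46.3%, the hybrid format 63/113 = 55.8% → the hybrid format
The hybrid format wins overall and in every industry group — no reversal.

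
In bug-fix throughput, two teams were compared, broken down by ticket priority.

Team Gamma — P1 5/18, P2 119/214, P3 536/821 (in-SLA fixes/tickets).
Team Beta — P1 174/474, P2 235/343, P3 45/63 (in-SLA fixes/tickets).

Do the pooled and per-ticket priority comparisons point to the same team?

P1: Team Gamma 5/18 = 27.8%, Team Beta 174/474 = 36.7% → Team Beta
P2: Team Gamma 119/214 = 55.6%, Team Beta 235/343 = 68.5% → Team Beta
P3: Team Gamma 536/821 = 65.3%, Team Beta 45/63 = 71.4% → Team Beta
Overall: Team Gamma 660/1053 = 62.7%, Team Beta 454/880 = 51.6% → Team Gamma
Team Beta wins each ticket group but Team Gamma wins overall — the comparison reverses. Team Beta's tickets skew toward P1, which has a lower base rate.

No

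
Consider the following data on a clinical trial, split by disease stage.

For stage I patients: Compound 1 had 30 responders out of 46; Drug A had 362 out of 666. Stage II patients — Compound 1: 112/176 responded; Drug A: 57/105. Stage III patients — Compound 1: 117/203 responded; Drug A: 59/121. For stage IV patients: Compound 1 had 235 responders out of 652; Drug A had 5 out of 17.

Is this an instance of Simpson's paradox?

Stage I: Compound 1 30/46 = 65.2%, Drug A 362/666 = 54.4% → Compound 1
Stage II: Compound 1 112/176 = 63.6%, Drug A 57/105 = 54.3% → Compound 1
Stage III: Compound 1 117/203 = 57.6%, Drug A 59/121 = 48.8% → Compound 1
Stage IV: Compound 1 235/652 = 36.0%, Drug A 5/17 = 29.4% → Compound 1
Overall: Compound 1 494/1077 = 45.9%, Drug A 483/909 = 53.1% → Drug A
Compound 1 wins each disease group but Drug A wins overall — the comparison reverses. Compound 1's patients skew toward stage IV, which has a lower base rate.

Yes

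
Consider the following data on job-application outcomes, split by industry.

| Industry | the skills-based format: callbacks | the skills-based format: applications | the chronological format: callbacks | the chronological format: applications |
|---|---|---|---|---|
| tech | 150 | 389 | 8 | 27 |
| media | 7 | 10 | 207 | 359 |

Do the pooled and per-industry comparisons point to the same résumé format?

Tech: the skills-based format 150/389 = 38.6%, the chronological format 8/27 = 29.6% → the skills-based format
Media: the skills-based format 7/10 = 70.0%, the chronological format 207/359 = 57.7% → the skills-based format
Overall: the skills-based format 157/399 = 39.3%, the chronological format 215/386 = 55.7% → the chronological format
The skills-based format wins each industry group but the chronological format wins overall — the comparison reverses. The skills-based format's applications skew toward tech, which has a lower base rate.

No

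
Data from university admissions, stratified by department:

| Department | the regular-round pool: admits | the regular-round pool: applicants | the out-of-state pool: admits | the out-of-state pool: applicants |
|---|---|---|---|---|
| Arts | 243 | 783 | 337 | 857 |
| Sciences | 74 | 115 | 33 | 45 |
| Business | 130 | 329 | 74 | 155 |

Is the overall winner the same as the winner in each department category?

Yes

Arts: the regular-round pool 243/783 = 31.0%, the out-of-state pool 337/857 = 39.3% → the out-of-state pool
Sciences: the regular-round pool 74/115 = 64.3%, the out-of-state pool 33/45 = 73.3% → the out-of-state pool
Business: the regular-round pool 130/329 = 39.5%, the out-of-state pool 74/155 = 47.7% → the out-of-state pool
Overall: the regular-round pool 447/1227 = 36.4%, the out-of-state pool 444/1057 = 42.0% → the out-of-state pool
The out-of-state pool wins overall and in every department group — no reversal.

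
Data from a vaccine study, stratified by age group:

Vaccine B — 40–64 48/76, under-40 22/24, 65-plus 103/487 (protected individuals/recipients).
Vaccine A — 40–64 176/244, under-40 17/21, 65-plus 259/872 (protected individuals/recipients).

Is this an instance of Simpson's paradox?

No

40–64: Vaccine B 48/76 = 63.2%, Vaccine A 176/244 = 72.1% → Vaccine A
Under-40: Vaccine B 22/24 = 91.7%, Vaccine A 17/21 = 81.0% → Vaccine B
65-plus: Vaccine B 103/487 = 21.1%, Vaccine A 259/872 = 29.7% → Vaccine A
Overall: Vaccine B 173/587 = 29.5%, Vaccine A 452/1137 = 39.8% → Vaccine A
Neither sweeps: Vaccine B wins 1 of 3 groups, Vaccine A wins 2. Vaccine A wins overall but not every group — no Simpson reversal.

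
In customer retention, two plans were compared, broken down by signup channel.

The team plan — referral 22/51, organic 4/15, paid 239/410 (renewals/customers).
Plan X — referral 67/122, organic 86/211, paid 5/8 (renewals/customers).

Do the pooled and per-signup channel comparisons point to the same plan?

Referral: the team plan 22/51 = 43.1%, Plan X 67/122 = 54.9% → Plan X
Organic: the team plan 4/15 = 26.7%, Plan X 86/211 = 40.8% → Plan X
Paid: the team plan 239/410 = 58.3%, Plan X 5/8 = 62.5% → Plan X
Overall: the team plan 265/476 = 55.7%, Plan X 158/341 = 46.3% → the team plan
Plan X wins each signup group but the team plan wins overall — the comparison reverses. Plan X's customers skew toward organic, which has a lower base rate.

No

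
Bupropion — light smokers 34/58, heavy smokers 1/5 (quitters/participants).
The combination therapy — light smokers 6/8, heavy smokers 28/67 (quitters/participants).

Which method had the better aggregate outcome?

bupropion

Light smokers: bupropion 34/58 = 58.6%, the combination therapy 6/8 = 75.0% → the combination therapy
Heavy smokers: bupropion 1/5 = 20.0%, the combination therapy 28/67 = 41.8% → the combination therapy
Overall: bupropion 35/63 = 55.6%, the combination therapy 34/75 = 45.3% → bupropion
(The combination therapy wins every dependence group but bupropion wins overall — the combination therapy's participants skew toward the low-rate heavy smokers group.)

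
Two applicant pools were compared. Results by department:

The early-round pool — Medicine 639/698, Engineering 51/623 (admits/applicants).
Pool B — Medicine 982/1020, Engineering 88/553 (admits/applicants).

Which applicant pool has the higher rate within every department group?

Medicine: the early-round pool 639/698 = 91.5%, Pool B 982/1020 = 96.3% → Pool B
Engineering: the early-round pool 51/623 = 8.2%, Pool B 88/553 = 15.9% → Pool B
Pool B has the higher rate in both groups.

Pool B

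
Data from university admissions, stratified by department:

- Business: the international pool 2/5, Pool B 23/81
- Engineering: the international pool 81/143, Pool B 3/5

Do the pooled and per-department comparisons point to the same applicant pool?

No

Business: the international pool 2/5 = 40.0%, Pool B 23/81 = 28.4% → the international pool
Engineering: the international pool 81/143 = 56.6%, Pool B 3/5 = 60.0% → Pool B
Overall: the international pool 83/148 = 56.1%, Pool B 26/86 = 30.2% → the international pool
Neither sweeps: the international pool wins 1 of 2 groups, Pool B wins 1. The international pool wins overall but not every group — no Simpson reversal.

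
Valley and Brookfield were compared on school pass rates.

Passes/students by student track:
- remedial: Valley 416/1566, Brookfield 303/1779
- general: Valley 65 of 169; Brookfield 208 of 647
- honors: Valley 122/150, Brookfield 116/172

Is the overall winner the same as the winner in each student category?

Yes

Remedial: Valley 416/1566 = 26.6%, Brookfield 303/1779 = 17.0% → Valley
General: Valley 65/169 = 38.5%, Brookfield 208/647 = 32.1% → Valley
Honors: Valley 122/150 = 81.3%, Brookfield 116/172 = 67.4% → Valley
Overall: Valley 603/1885 = 32.0%, Brookfield 627/2598 = 24.1% → Valley
Valley wins overall and in every student group — no reversal.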